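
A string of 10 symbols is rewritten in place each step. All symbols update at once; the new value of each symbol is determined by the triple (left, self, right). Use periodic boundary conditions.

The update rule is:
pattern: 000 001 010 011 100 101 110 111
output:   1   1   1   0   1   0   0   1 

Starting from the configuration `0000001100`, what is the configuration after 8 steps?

1111110011
1111101101
1111000000
0110111111
0000011110
1111101101  (repeats step 2; period 4)
step 8: 0110111111

0110111111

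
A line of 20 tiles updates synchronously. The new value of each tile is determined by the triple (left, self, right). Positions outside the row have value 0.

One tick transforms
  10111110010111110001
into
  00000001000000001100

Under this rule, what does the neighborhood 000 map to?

1

At position 17 the neighborhood is 000; the next row has 1 there.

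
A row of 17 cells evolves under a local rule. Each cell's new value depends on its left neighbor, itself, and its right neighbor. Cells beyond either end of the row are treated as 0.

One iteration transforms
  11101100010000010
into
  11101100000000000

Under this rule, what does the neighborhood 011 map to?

1

At position 0 the neighborhood is 011; the next row has 1 there.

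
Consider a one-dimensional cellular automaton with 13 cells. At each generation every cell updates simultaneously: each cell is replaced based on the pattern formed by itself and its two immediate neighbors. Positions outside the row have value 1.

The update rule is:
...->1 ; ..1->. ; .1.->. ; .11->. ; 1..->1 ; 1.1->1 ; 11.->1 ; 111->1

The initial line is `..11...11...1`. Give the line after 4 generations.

1111..111..11

1..111..111..
11..111..111.
111..111..111
1111..111..11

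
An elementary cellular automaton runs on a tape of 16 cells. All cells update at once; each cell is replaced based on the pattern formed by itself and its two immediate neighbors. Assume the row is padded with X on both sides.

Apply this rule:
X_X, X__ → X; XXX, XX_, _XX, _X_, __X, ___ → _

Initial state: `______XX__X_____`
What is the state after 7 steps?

X_______X__X____
_X_______X__X___
X_X_______X__X__
_X_X_______X__X_
X_X_X_______X__X
_X_X_X_______X__
X_X_X_X_______X_

X_X_X_X_______X_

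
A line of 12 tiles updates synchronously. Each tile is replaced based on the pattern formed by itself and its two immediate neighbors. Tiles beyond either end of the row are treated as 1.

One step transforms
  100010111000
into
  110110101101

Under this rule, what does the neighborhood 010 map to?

1

At position 4 the neighborhood is 010; the next row has 1 there.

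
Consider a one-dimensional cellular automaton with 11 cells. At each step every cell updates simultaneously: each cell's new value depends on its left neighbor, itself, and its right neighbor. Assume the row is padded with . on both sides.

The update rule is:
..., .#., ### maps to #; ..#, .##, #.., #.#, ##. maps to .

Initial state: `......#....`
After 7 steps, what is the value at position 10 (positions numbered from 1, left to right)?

#

step 1: #####.#.###
step 2: .###..#..#.
step 3: ..#...#..#.
step 4: #.#.#.#..#.
step 5: #.#.#.#..#.  (fixed point — unchanged through step 7)
position 10 holds #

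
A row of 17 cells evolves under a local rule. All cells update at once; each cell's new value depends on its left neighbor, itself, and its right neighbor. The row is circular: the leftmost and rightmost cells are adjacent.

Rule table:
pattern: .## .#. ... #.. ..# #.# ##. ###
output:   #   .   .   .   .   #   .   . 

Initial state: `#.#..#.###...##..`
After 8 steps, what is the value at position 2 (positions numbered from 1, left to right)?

.

.#....##.....#...
......#..........
.................
.................  (fixed point — unchanged through step 8)
position 2 holds .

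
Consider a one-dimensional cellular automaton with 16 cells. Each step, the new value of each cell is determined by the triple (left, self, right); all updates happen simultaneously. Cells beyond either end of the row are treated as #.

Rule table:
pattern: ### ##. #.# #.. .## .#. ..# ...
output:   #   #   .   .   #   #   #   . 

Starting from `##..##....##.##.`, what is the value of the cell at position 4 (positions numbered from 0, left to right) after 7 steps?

##.###...###.##.
##.###..####.##.
##.###.#####.##.
##.###.#####.##.  (fixed point — unchanged through step 7)
position 4 holds #

#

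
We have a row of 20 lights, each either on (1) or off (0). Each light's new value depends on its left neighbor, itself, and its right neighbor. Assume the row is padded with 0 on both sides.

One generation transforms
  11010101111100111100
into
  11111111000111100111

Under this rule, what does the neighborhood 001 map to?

1

At position 13 the neighborhood is 001; the next row has 1 there.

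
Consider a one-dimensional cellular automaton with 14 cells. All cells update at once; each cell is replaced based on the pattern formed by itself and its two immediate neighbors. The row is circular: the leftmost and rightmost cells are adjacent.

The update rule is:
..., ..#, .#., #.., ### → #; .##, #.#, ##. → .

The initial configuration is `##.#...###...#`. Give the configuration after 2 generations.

###.##..#..#..

#..####.#.###.
###.##..#..#..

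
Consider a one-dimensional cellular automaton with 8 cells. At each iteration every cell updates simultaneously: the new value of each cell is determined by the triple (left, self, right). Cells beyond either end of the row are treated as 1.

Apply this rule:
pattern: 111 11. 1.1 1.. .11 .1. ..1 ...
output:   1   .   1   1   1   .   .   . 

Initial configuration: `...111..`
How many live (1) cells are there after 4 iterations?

5

1..11.1.
.1.1.1.1
1.1.1.11
.1.1.111
count of 1: 5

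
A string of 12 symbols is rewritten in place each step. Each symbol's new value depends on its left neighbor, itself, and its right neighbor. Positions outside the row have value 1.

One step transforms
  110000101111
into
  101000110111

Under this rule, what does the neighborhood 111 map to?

1

At position 0 the neighborhood is 111; the next row has 1 there.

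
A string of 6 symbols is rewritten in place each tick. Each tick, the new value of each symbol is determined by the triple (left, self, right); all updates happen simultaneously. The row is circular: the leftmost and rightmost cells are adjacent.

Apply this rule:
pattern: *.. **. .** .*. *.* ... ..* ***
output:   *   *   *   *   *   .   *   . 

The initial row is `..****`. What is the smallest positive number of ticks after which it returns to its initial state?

***..*
..****

2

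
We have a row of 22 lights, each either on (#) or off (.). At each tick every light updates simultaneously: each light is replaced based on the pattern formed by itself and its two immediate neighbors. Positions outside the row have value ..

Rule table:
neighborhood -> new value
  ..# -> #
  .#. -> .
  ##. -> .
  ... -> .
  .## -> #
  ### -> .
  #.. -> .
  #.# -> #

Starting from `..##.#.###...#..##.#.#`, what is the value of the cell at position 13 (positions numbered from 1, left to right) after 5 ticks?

.##.#.##....#..##.#.#.
##.#.##....#..##.#.#..
#.#.##....#..##.#.#...
.#.##....#..##.#.#....
#.##....#..##.#.#.....
position 13 holds #

#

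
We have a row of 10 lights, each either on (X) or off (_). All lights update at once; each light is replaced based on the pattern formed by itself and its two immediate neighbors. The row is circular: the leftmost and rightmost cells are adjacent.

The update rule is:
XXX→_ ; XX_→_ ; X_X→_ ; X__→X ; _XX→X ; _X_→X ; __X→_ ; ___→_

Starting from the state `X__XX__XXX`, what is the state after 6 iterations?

_X_X_X_X__
_X_X_X_XX_
_X_X_X_X_X
_X_X_X_X_X  (fixed point — unchanged through iteration 6)

_X_X_X_X_X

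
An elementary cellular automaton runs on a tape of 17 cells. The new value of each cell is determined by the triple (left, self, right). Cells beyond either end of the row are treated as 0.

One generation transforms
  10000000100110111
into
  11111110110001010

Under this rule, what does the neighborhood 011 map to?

0

At position 11 the neighborhood is 011; the next row has 0 there.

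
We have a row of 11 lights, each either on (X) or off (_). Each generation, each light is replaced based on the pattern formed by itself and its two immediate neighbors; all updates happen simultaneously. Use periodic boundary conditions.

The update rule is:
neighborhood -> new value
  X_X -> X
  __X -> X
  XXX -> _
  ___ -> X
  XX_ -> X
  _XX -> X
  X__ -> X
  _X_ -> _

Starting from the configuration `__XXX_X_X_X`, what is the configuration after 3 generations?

XXX_XX_X_X_
X_XXXXX_X_X
XXX___XX_XX

XXX___XX_XX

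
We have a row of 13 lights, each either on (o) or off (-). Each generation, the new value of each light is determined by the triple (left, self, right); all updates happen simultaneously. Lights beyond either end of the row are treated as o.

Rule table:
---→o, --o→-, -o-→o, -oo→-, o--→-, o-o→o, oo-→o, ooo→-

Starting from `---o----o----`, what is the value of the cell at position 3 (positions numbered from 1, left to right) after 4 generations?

o

-o-o-oo-o-oo-
ooooo-oooo-oo
----oo---oo--
-oo--o-o--o--
position 3 holds o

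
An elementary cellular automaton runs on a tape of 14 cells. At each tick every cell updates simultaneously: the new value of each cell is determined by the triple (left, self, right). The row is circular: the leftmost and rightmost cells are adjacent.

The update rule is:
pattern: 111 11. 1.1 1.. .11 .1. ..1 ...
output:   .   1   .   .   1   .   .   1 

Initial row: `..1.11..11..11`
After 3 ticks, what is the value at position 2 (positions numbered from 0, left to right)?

1

....11..11..11
.11.11..11..11
.11.11..11..11
position 2 holds 1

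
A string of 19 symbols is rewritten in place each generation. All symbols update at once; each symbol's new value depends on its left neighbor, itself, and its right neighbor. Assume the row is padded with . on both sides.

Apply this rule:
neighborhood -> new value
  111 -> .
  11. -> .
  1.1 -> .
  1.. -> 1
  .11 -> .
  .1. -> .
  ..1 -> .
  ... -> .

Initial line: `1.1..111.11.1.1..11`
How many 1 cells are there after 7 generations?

generation 1: ...1...........1...
generation 2: ....1...........1..
generation 3: .....1...........1.
generation 4: ......1...........1
generation 5: .......1...........
generation 6: ........1..........
generation 7: .........1.........
count of 1: 1

1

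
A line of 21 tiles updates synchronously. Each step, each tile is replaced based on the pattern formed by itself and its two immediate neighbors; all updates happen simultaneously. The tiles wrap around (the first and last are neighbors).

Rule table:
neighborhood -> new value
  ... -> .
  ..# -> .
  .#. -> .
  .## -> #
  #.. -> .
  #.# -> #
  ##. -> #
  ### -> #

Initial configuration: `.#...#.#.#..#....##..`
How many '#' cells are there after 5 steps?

2

......#.#........##..
.......#.........##..
.................##..
.................##..  (fixed point — unchanged through step 5)
count of #: 2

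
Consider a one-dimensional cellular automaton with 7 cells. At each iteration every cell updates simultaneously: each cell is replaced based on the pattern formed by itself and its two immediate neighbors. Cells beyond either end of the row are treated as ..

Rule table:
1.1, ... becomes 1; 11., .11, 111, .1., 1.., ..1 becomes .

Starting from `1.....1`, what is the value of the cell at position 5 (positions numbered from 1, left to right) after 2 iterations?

..111..
1.....1
position 5 holds .

.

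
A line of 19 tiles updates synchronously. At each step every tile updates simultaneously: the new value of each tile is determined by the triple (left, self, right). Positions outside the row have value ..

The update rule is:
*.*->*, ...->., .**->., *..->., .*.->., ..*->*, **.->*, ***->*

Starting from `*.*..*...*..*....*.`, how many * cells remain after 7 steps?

3

.*..*...*..*....*..
*..*...*..*....*...
..*...*..*....*....
.*...*..*....*.....
*...*..*....*......
...*..*....*.......
..*..*....*........
count of *: 3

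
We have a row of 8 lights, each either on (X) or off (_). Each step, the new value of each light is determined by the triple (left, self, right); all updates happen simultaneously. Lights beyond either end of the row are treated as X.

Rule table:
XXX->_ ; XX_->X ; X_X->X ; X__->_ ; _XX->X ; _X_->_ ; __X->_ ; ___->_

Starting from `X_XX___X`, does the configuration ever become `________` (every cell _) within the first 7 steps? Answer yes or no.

no

XXXX___X
___X___X
_______X
_______X  (fixed point — unchanged through step 7)
step 7 is _______X, still not uniform _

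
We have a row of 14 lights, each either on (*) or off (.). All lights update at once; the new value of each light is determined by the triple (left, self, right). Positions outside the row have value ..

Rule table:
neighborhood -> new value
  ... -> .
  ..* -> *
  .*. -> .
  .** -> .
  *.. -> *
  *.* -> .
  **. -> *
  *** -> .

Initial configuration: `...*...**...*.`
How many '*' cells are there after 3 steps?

step 1: ..*.*.*.**.*.*
step 2: .*.......*....
step 3: *.*.....*.*...
count of *: 4

4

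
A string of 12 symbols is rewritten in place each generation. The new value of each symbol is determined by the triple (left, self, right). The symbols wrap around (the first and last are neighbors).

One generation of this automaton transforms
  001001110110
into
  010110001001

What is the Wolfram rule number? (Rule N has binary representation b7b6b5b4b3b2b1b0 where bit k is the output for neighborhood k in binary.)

50

position 6: 111 → 0  (bit 7 = 0)
position 7: 110 → 0  (bit 6 = 0)
position 8: 101 → 1  (bit 5 = 1)
position 3: 100 → 1  (bit 4 = 1)
position 5: 011 → 0  (bit 3 = 0)
position 2: 010 → 0  (bit 2 = 0)
position 1: 001 → 1  (bit 1 = 1)
position 0: 000 → 0  (bit 0 = 0)
bits b7..b0 = 00110010 = 50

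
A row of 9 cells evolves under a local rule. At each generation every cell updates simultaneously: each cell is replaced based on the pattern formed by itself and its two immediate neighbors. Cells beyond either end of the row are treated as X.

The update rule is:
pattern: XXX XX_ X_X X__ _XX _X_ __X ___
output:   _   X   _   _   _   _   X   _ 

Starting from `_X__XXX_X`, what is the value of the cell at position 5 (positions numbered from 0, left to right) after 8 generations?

X

___X__X__
__X__X__X
_X__X__X_
___X__X__  (repeats generation 1; period 3)
generation 8: __X__X__X
position 5 holds X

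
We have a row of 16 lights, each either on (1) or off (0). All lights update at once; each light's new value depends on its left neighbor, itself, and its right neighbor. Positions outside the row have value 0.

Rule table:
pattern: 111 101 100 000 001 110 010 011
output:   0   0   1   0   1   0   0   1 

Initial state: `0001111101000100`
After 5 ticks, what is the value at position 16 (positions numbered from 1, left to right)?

0011000000101010
0110100001000001
1100010010100010
1010101100010101
0000001010100000
position 16 holds 0

0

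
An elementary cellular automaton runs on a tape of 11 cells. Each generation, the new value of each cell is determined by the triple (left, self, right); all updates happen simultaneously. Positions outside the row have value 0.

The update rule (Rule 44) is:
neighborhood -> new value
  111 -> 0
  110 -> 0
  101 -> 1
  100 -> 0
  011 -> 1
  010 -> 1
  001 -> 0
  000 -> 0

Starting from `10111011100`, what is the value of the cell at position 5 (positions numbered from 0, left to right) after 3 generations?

generation 1: 11100110000
generation 2: 10000100000
generation 3: 10000100000
position 5 holds 1

1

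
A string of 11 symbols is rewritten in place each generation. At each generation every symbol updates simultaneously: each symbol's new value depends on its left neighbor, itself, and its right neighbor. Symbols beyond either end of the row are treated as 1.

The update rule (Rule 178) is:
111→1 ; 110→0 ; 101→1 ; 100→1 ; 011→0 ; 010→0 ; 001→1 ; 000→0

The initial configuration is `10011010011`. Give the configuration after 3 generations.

01100101101

generation 1: 01100101101
generation 2: 10011010010
generation 3: 01100101101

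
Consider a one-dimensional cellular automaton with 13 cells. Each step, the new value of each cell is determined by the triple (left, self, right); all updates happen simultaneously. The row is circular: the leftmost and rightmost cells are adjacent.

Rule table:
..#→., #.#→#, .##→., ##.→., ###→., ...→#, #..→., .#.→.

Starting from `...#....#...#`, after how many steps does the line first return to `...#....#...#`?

.#...##...#..
...#....#...#

2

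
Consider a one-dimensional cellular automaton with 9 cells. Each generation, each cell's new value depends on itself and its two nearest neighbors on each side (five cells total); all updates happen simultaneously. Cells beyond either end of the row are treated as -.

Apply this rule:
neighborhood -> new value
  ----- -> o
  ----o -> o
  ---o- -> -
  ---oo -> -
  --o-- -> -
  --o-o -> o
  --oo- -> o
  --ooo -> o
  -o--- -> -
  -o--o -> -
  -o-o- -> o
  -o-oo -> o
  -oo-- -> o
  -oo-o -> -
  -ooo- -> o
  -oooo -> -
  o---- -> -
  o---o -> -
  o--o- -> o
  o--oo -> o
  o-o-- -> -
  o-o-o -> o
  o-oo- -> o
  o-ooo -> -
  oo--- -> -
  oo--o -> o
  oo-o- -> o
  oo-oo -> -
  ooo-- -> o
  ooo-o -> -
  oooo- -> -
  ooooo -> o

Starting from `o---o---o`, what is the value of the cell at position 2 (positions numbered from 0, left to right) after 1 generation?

-

---------
position 2 holds -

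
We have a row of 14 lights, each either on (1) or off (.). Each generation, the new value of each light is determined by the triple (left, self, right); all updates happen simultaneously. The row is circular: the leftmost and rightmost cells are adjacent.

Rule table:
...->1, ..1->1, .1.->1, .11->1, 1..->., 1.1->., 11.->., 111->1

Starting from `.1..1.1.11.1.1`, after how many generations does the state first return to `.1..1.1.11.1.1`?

.1.11.1.1..1.1
.1.1..1.1.11.1
.1.1.11.1.1..1
.1.1.1..1.1.11
.1.1.1.11.1.1.
11.1.1.1..1.1.
1..1.1.1.11.1.
1.11.1.1.1..1.
1.1..1.1.1.11.
1.1.11.1.1.1..
1.1.1..1.1.1.1
..1.1.11.1.1.1
.11.1.1..1.1.1
.1..1.1.11.1.1

14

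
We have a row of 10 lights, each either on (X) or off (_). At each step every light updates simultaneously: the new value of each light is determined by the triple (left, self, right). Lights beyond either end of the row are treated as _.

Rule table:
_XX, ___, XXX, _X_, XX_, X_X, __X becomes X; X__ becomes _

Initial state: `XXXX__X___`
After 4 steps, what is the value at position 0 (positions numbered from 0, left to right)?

X

step 1: XXXX_XX_XX
step 2: XXXXXXXXXX
step 3: XXXXXXXXXX  (fixed point — unchanged through step 4)
position 0 holds X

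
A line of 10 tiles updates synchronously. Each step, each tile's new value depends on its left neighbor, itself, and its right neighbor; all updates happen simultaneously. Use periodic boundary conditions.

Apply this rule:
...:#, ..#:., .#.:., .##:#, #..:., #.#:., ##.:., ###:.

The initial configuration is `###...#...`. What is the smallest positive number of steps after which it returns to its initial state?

15

#...#...#.
..#...#...
#...#...##
..#...#.#.
#...#.....
..#...###.
#...#.#...
..#.....#.
#...###...
..#.#...#.
#.....#...
..###...#.
#.#...#...
....#...#.
###...#...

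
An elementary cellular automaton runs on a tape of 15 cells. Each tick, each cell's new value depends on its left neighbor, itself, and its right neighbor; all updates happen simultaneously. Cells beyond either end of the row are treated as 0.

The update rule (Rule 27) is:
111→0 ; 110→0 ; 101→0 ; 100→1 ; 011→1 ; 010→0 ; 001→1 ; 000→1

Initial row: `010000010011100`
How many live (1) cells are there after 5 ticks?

11

101111101110011
001000001001110
110111110111001
100100000100110
011011111011101
count of 1: 11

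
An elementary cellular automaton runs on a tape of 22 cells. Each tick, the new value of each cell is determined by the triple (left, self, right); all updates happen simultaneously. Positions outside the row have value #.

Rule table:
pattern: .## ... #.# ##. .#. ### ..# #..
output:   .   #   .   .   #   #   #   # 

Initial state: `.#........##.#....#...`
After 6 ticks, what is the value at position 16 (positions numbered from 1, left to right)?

.#########...#########
..#######.###.########
##.#####...#...#######
#...###.#######.######
.###.#...#####...#####
..#..####.###.###.####
position 16 holds #

#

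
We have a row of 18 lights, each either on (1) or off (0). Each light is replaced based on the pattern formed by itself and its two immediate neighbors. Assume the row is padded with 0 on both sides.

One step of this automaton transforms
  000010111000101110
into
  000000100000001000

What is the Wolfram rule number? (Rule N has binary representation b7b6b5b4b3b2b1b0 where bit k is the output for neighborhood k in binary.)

8

position 7: 111 → 0  (bit 7 = 0)
position 8: 110 → 0  (bit 6 = 0)
position 5: 101 → 0  (bit 5 = 0)
position 9: 100 → 0  (bit 4 = 0)
position 6: 011 → 1  (bit 3 = 1)
position 4: 010 → 0  (bit 2 = 0)
position 3: 001 → 0  (bit 1 = 0)
position 0: 000 → 0  (bit 0 = 0)
bits b7..b0 = 00001000 = 8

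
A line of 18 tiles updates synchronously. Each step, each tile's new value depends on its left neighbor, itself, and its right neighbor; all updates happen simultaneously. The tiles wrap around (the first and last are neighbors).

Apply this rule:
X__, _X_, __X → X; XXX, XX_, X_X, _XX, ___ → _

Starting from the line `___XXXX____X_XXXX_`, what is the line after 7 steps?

__X_______XX______

step 1: __X____X__XX_____X
step 2: XXXX__XXXX__X___XX
step 3: ____XX____XXXX_X__
step 4: ___X__X__X_____XX_
step 5: __XXXXXXXXX___X__X
step 6: XX_________X_XXXXX
step 7: __X_______XX______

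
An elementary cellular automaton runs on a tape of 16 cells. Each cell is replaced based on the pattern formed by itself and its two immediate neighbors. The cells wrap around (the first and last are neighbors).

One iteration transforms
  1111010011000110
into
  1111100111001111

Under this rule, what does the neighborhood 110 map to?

At position 3 the neighborhood is 110; the next row has 1 there.

1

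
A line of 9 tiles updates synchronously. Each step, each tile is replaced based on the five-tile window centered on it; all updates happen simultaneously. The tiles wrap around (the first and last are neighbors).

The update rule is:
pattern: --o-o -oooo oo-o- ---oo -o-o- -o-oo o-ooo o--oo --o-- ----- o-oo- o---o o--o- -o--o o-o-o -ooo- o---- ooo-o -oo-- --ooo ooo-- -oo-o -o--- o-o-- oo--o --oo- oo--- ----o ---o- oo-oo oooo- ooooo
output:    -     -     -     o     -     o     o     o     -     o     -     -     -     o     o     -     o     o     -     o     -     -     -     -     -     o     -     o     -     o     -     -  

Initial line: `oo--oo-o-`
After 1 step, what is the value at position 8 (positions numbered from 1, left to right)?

o

step 1: ---oo--oo
position 8 holds o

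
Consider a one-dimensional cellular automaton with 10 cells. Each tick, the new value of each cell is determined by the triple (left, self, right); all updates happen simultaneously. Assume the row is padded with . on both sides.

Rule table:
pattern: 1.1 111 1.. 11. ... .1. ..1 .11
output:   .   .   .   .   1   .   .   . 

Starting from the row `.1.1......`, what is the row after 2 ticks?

1111......

tick 1: .....11111
tick 2: 1111......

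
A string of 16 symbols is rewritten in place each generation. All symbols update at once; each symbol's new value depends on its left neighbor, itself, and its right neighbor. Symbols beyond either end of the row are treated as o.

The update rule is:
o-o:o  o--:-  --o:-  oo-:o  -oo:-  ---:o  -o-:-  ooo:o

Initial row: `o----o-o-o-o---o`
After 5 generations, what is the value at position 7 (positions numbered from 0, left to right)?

o

generation 1: o-oo--o-o-o--o--
generation 2: oo-o---o-o------
generation 3: ooo--o--o--oooo-
generation 4: ooo---------oooo
generation 5: ooo-ooooooo--ooo
position 7 holds o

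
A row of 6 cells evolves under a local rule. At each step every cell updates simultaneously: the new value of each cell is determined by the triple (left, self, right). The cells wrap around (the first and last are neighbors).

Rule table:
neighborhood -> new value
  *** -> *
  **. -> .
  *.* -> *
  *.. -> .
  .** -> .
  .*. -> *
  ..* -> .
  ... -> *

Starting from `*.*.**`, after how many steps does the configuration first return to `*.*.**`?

.***.*
*.*.**

2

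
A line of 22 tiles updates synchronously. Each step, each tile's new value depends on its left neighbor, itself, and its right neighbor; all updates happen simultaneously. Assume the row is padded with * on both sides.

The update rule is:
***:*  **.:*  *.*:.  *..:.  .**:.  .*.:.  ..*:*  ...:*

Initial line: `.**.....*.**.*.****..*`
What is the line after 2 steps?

..*.****...*....***.*.
.*...***.**..***.**...

.*...***.**..***.**...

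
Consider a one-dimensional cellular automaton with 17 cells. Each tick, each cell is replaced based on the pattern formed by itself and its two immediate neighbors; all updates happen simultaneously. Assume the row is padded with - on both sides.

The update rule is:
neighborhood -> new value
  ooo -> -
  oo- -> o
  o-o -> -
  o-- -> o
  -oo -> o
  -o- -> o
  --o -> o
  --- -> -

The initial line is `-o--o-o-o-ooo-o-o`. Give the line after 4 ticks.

ooooo-o-o-o-o-o-o
o---o-o-o-o-o-o-o
oo-oo-o-o-o-o-o-o
oo-oo-o-o-o-o-o-o

oo-oo-o-o-o-o-o-o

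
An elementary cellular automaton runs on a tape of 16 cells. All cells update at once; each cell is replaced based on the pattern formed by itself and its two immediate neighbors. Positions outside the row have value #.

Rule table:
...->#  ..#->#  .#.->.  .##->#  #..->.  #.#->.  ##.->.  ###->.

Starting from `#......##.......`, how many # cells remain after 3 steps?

step 1: ..######..######
step 2: .##......##.....
step 3: .#..######..####
count of #: 11

11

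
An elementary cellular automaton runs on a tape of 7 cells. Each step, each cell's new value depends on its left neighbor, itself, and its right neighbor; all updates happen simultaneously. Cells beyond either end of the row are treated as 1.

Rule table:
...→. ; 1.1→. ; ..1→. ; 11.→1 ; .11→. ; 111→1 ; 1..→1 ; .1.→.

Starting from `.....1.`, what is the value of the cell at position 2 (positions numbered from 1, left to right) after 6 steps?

1......
11.....
111....
1111...
11111..
111111.
position 2 holds 1

1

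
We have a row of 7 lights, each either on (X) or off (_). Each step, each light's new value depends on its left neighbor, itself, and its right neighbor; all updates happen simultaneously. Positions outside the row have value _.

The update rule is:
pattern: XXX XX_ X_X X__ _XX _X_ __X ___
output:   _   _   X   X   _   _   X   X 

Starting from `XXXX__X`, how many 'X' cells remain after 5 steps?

2

____XX_
XXXX__X  (repeats step 0; period 2)
step 5: ____XX_
count of X: 2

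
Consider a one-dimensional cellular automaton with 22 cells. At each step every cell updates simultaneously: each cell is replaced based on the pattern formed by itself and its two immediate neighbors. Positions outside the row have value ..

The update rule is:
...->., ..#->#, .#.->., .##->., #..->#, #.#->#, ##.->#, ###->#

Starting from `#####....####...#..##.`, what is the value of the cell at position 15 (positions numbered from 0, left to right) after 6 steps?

.#####..#.####.#.##.##
#.######.#.####.#.##.#
.#.######.#.####.#.##.
#.#.######.#.####.#.##
.#.#.######.#.####.#.#
#.#.#.######.#.####.#.
position 15 holds #

#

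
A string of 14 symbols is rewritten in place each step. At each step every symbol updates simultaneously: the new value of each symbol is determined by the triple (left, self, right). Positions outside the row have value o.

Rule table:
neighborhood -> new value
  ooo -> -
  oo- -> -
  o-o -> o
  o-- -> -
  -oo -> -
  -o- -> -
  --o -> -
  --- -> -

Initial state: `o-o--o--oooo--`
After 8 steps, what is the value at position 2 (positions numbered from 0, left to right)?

-

-o------------
o-------------
--------------
--------------  (fixed point — unchanged through step 8)
position 2 holds -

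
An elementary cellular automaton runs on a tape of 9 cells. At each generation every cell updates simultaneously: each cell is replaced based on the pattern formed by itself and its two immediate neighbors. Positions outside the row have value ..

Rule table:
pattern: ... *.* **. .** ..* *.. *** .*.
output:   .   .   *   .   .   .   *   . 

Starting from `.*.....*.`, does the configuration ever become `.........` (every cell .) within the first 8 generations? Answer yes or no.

.........
all cells are . at generation 1

yes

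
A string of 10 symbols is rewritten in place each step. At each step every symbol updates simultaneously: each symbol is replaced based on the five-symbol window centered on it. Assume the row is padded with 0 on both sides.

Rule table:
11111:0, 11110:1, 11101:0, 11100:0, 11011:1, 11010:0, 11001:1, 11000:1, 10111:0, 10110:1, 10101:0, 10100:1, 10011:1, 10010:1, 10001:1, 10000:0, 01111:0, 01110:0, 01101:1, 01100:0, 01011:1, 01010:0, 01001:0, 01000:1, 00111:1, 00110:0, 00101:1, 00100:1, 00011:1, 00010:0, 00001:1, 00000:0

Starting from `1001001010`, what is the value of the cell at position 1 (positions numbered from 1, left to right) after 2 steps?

1

1011011011
1111111110
position 1 holds 1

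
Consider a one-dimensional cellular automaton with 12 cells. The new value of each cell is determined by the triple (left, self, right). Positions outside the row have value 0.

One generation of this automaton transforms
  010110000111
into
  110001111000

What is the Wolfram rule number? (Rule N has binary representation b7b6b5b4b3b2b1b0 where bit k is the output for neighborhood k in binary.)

23

position 10: 111 → 0  (bit 7 = 0)
position 4: 110 → 0  (bit 6 = 0)
position 2: 101 → 0  (bit 5 = 0)
position 5: 100 → 1  (bit 4 = 1)
position 3: 011 → 0  (bit 3 = 0)
position 1: 010 → 1  (bit 2 = 1)
position 0: 001 → 1  (bit 1 = 1)
position 6: 000 → 1  (bit 0 = 1)
bits b7..b0 = 00010111 = 23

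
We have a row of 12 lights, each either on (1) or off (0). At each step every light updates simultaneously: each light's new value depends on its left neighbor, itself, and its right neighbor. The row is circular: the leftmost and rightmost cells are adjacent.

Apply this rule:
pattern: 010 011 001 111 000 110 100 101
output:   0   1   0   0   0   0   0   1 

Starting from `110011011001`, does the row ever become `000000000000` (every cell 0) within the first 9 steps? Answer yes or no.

000010110001
000001100000
000001000000
000000000000
all cells are 0 at step 4

yes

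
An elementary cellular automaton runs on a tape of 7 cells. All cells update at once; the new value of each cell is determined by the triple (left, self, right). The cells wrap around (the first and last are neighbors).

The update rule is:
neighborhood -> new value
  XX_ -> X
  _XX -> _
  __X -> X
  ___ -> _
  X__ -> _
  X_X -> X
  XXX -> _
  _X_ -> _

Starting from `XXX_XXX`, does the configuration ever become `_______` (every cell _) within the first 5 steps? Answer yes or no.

no

__XX___
_X_X___
X_X____
_X____X
X____X_
step 5 is X____X_, still not uniform _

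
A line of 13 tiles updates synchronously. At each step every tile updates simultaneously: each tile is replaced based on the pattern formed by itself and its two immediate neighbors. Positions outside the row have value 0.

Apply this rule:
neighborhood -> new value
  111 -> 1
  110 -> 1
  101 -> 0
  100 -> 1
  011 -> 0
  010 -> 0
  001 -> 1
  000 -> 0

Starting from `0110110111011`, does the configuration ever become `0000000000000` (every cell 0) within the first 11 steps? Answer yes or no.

no

1010010011001
0001101101110
0010100100111
0100011011011
1010101001001
0000000110110
0000001010011
0000010001101
0000101010100
0001000000010
0010100000101
step 11 is 0010100000101, still not uniform 0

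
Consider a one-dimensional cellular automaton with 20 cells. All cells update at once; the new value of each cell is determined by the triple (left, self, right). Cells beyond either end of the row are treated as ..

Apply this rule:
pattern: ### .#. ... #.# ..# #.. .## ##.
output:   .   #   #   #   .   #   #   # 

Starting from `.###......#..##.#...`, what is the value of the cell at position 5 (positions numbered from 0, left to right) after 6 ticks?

.#.######.##.#######
.###....######.....#
.#.####.#....#####.#
.###..######.#...###
.#.##.#....#####.#.#
.#########.#...#####
position 5 holds #

#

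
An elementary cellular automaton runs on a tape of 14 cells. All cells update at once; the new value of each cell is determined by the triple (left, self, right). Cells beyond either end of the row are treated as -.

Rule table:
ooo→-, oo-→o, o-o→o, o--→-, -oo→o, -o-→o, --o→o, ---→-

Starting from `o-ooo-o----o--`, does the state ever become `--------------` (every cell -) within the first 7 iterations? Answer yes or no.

ooo-ooo---oo--
o-ooo-o--ooo--
ooo-ooo-oo-o--
o-ooo-oooooo--
ooo-ooo----o--
o-ooo-o---oo--
ooo-ooo--ooo--
iteration 7 is ooo-ooo--ooo--, still not uniform -

no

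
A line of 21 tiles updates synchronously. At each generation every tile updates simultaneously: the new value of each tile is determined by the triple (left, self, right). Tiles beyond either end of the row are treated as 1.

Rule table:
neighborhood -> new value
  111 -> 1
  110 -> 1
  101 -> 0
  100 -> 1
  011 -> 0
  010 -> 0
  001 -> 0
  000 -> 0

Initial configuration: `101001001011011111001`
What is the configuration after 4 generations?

100100100001001111100
110010010000100111110
111001001000010011110
111100100100001001110

111100100100001001110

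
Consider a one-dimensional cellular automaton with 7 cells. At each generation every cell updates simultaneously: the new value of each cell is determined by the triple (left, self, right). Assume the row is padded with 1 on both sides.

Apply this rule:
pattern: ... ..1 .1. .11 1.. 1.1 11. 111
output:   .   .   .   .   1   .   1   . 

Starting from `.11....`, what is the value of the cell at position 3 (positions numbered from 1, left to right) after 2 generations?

..11...
1..11..
position 3 holds .

.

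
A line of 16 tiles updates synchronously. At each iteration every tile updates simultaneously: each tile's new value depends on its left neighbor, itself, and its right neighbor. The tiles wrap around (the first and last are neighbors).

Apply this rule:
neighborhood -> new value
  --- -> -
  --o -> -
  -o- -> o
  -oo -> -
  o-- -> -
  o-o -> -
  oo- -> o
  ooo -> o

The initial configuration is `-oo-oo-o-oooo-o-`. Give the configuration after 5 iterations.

--o--o-o--ooo-o-
--o--o-o---oo-o-
--o--o-o----o-o-
--o--o-o----o-o-  (fixed point — unchanged through iteration 5)

--o--o-o----o-o-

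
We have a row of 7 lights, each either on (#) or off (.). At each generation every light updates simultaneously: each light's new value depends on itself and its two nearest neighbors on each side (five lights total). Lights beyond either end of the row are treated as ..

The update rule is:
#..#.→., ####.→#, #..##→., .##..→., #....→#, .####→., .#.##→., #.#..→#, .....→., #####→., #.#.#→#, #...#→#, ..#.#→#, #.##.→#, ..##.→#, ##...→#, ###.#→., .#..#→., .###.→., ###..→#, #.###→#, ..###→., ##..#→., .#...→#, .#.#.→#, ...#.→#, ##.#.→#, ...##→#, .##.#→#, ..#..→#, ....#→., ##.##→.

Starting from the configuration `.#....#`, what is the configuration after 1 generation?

####.##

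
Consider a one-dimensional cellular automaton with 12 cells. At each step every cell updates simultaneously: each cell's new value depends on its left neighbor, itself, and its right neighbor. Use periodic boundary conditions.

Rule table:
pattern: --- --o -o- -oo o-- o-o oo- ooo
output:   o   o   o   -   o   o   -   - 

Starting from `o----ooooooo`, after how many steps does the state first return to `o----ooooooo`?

2

step 1: -oooo-------
step 2: o----ooooooo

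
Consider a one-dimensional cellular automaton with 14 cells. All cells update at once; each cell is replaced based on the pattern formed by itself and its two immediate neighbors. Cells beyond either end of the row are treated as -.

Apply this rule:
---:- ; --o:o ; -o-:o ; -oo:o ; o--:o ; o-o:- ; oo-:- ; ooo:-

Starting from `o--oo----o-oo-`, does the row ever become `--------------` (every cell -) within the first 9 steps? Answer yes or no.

no

oooo-o--oo-o-o
o----oooo--o-o
oo--oo---ooo-o
o-ooo-o-oo---o
o-o---o-o-o-oo
o-oo-oo-o-o-o-
o-o--o--o-o-oo
o-ooooooo-o-o-
o-o-------o-oo
step 9 is o-o-------o-oo, still not uniform -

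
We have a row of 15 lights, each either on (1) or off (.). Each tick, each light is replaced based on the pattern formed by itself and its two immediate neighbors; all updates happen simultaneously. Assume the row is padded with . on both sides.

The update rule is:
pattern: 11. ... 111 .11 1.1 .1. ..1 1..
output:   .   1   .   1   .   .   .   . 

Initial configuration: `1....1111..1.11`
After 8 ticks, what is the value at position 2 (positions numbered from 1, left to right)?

.

..11.1.......1.
1.1....11111...
....11.1.....11
111.1....111.1.
1.....11.1.....
..111.1....1111
1.1.....11.1...
....111.1....11
position 2 holds .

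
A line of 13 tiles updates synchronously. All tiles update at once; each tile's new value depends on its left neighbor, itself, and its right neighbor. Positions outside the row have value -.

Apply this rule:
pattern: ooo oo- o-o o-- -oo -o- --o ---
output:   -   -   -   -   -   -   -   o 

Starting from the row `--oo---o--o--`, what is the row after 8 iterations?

o----o------o
--oo---oooo--
o----o------o  (repeats iteration 1; period 2)
iteration 8: --oo---oooo--

--oo---oooo--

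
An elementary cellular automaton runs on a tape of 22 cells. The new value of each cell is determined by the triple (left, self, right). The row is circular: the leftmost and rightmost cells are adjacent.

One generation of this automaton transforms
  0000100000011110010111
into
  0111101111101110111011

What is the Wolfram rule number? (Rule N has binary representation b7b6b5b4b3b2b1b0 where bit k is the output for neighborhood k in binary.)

position 12: 111 → 1  (bit 7 = 1)
position 14: 110 → 1  (bit 6 = 1)
position 18: 101 → 1  (bit 5 = 1)
position 0: 100 → 0  (bit 4 = 0)
position 11: 011 → 0  (bit 3 = 0)
position 4: 010 → 1  (bit 2 = 1)
position 3: 001 → 1  (bit 1 = 1)
position 1: 000 → 1  (bit 0 = 1)
bits b7..b0 = 11100111 = 231

231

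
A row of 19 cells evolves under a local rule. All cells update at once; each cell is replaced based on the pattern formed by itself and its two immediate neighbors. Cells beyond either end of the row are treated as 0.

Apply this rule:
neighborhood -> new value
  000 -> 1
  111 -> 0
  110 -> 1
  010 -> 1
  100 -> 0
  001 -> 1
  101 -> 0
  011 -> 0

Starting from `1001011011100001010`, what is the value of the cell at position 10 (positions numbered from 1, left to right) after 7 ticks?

1011001000101111010
1001011011100001010  (repeats tick 0; period 2)
tick 7: 1011001000101111010
position 10 holds 0

0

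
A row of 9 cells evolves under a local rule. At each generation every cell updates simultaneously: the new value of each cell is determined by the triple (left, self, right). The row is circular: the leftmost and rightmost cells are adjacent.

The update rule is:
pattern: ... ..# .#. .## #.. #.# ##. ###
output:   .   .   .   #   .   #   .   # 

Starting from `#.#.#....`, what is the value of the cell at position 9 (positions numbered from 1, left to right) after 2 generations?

.

.#.#.....
..#......
position 9 holds .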